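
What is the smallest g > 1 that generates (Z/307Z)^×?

φ(307) = 307 − 1 = 306 = 2 · 3^2 · 17.
Test candidates g = 2, 3, … against the prime factors q ∈ {2, 3, 17} of φ(307): g is a generator iff g^(306/q) ≢ 1 for every such q.
g = 2: 2^153 ≡ 306; 2^102 ≡ 1 — hits 1, so not a primitive root.
g = 3: 3^153 ≡ 306; 3^102 ≡ 1 — hits 1, so not a primitive root.
g = 4: 4^153 ≡ 1 — hits 1, so not a primitive root.
g = 5: 5^153 ≡ 306; 5^102 ≡ 289; 5^18 ≡ 81 — none is 1, so 5 is a primitive root.
The smallest primitive root modulo 307 is 5.

5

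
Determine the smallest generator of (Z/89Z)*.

φ(89) = 89 − 1 = 88 = 2^3 · 11.
g is a primitive root iff g^(88/q) ≢ 1 (mod 89) for each prime q ∈ {2, 11}.
g = 2: 2^44 ≡ 1 — hits 1, so not a primitive root.
g = 3: 3^44 ≡ 88; 3^8 ≡ 64 — none is 1, so 3 is a primitive root.
Hence the least primitive root of 89 is 3.

3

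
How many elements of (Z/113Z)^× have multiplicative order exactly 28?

12

φ(113) = 113 − 1 = 112 = 2^4 · 7.
Since (Z/113Z)^× is cyclic of order 112, the number of elements of order d is φ(d) when d | 112 and 0 otherwise.
28 = 2^2 · 7 divides 112, and φ(28) = 12.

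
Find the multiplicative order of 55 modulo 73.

By Lagrange's theorem, ord_73(55) divides φ(73) = 73 − 1 = 72 = 2^3 · 3^2.
Divisors of 72: 1, 2, 3, 4, 6, 8, 9, 12, 18, 24, 36, 72.
Evaluate successive powers at the divisors of 72:
55^1 ≡ 55 (mod 73)
55^2 ≡ 32 (mod 73)
55^3 ≡ 8 (mod 73)
55^4 ≡ 2 (mod 73)
55^6 ≡ 64 (mod 73)
55^8 ≡ 4 (mod 73)
55^9 ≡ 1 (mod 73) ✓
Hence ord(55) = 9.

9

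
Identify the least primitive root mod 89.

3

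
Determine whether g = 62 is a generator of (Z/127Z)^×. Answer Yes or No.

φ(127) = 127 − 1 = 126 = 2 · 3^2 · 7.
62 is a primitive root mod 127 iff 62^(φ(127)/q) ≢ 1 for every prime q | φ(127), i.e. q ∈ {2, 3, 7}.
62^63 ≡ 1 (mod 127)  [q = 2: ≡ 1 ✗]
62^42 ≡ 107 (mod 127)  [q = 3: ≢ 1 ✓]
62^18 ≡ 32 (mod 127)  [q = 7: ≢ 1 ✓]
62^63 ≡ 1 shows ord(62) | 63, strictly less than φ(127); not a primitive root.

No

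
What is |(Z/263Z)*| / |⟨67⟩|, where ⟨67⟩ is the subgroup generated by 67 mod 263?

1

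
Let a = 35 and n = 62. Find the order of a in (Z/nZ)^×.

The order of 35 must divide φ(62) = φ(2)·φ(31) = 1·30 = 30 = 2 · 3 · 5.
Divisors of 30: 1, 2, 3, 5, 6, 10, 15, 30.
Test each divisor d:
35^1 ≡ 35
35^2 ≡ 47
35^3 ≡ 33
35^5 ≡ 1
Hence ord(35) = 5.

5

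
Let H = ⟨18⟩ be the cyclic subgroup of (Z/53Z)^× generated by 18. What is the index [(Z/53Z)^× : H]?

Since 18 ∈ (Z/53Z)^×, its order divides φ(53) = 53 − 1 = 52 = 2^2 · 13.
Divisors of 52: 1, 2, 4, 13, 26, 52.
Evaluate successive powers at the divisors of 52:
18^1 ≡ 18 (mod 53)
18^2 ≡ 6 (mod 53)
18^4 ≡ 36 (mod 53)
18^13 ≡ 23 (mod 53)
18^26 ≡ 52 (mod 53)
18^52 ≡ 1 (mod 53) ✓
Thus |⟨18⟩| = ord(18) = 52.
The index is φ(53) / ord(18) = 52 / 52 = 1.

1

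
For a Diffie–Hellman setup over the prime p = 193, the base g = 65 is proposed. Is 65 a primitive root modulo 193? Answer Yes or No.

No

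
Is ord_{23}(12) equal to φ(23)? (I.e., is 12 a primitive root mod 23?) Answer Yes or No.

No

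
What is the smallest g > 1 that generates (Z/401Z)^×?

φ(401) = 401 − 1 = 400 = 2^4 · 5^2.
Test candidates g = 2, 3, … against the prime factors q ∈ {2, 5} of φ(401): g is a generator iff g^(400/q) ≢ 1 for every such q.
g = 2: 2^200 ≡ 1 — hits 1, so not a primitive root.
g = 3: 3^200 ≡ 400; 3^80 ≡ 72 — none is 1, so 3 is a primitive root.
So 3 is the smallest generator of (Z/401Z)^×.

3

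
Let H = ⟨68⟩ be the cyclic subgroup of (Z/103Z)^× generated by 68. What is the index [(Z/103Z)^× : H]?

2

The order of 68 must divide φ(103) = 103 − 1 = 102 = 2 · 3 · 17.
Divisors of 102: 1, 2, 3, 6, 17, 34, 51, 102.
Evaluate successive powers at the divisors of 102:
68^1 ≡ 68 (mod 103)
68^2 ≡ 92 (mod 103)
68^3 ≡ 76 (mod 103)
68^6 ≡ 8 (mod 103)
68^17 ≡ 56 (mod 103)
68^34 ≡ 46 (mod 103)
68^51 ≡ 1 (mod 103) ✓
So ord_103(68) = 51, hence |⟨68⟩| = 51.
The index is φ(103) / ord(68) = 102 / 51 = 2.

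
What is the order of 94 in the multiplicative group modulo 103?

ord(94) | φ(103) = 103 − 1 = 102 = 2 · 3 · 17.
Divisors of 102: 1, 2, 3, 6, 17, 34, 51, 102.
Compute 94^d (mod 103) for the divisors d until we hit 1:
94^1 ≡ 94
94^2 ≡ 81
94^3 ≡ 95
94^6 ≡ 64
94^17 ≡ 102
94^34 ≡ 1
The smallest such exponent is 34, so the order of 94 is 34.

34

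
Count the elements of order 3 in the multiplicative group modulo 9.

2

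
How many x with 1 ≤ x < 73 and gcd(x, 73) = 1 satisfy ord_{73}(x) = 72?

24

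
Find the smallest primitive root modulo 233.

3

φ(233) = 233 − 1 = 232 = 2^3 · 29.
g is a primitive root iff g^(232/q) ≢ 1 (mod 233) for each prime q ∈ {2, 29}.
g = 2: 2^116 ≡ 1 — hits 1, so not a primitive root.
g = 3: 3^116 ≡ 232; 3^8 ≡ 37 — none is 1, so 3 is a primitive root.
Hence the least primitive root of 233 is 3.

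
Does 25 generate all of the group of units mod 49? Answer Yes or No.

φ(49) = φ(7^2) = 7·(7−1) = 42 = 2 · 3 · 7.
An element g generates (Z/49Z)^× iff g^(42/q) ≢ 1 (mod 49) for each prime q ∈ {2, 3, 7}.
25^21 ≡ 1 (mod 49)  [q = 2: ≡ 1 ✗]
25^14 ≡ 30 (mod 49)  [q = 3: ≢ 1 ✓]
25^6 ≡ 36 (mod 49)  [q = 7: ≢ 1 ✓]
25^21 ≡ 1 shows ord(25) | 21, strictly less than φ(49); not a primitive root.

No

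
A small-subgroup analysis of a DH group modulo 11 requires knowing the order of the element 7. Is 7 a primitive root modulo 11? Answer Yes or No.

φ(11) = 11 − 1 = 10 = 2 · 5.
7 is a primitive root mod 11 iff 7^(φ(11)/q) ≢ 1 for every prime q | φ(11), i.e. q ∈ {2, 5}.
7^5 ≡ 10 (mod 11)  [q = 2: ≢ 1 ✓]
7^2 ≡ 5 (mod 11)  [q = 5: ≢ 1 ✓]
None equal 1, so ord_11(7) = 10: 7 is a primitive root.

Yes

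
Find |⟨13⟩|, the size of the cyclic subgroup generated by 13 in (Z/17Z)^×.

4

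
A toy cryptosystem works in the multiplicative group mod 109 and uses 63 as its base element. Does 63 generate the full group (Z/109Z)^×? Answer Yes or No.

φ(109) = 109 − 1 = 108 = 2^2 · 3^3.
63 is a primitive root mod 109 iff 63^(φ(109)/q) ≢ 1 for every prime q | φ(109), i.e. q ∈ {2, 3}.
63^54 ≡ 1 (mod 109)  [q = 2: ≡ 1 ✗]
63^36 ≡ 1 (mod 109)  [q = 3: ≡ 1 ✗]
The check at q = 2 fails, so 63 generates a proper subgroup.

No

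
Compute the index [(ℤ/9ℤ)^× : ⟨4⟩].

By Lagrange's theorem, ord_9(4) divides φ(9) = φ(3^2) = 3·(3−1) = 6 = 2 · 3.
Divisors of 6: 1, 2, 3, 6.
Evaluate successive powers at the divisors of 6:
4^1 ≡ 4 (mod 9)
4^2 ≡ 7 (mod 9)
4^3 ≡ 1 (mod 9) ✓
So ord_9(4) = 3, hence |⟨4⟩| = 3.
[(Z/9Z)^× : ⟨4⟩] = 6/3 = 2.

2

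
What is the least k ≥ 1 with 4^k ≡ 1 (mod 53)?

ord(4) | φ(53) = 53 − 1 = 52 = 2^2 · 13.
Divisors of 52: 1, 2, 4, 13, 26, 52.
Evaluate successive powers at the divisors of 52:
4^1 ≡ 4 (mod 53)
4^2 ≡ 16 (mod 53)
4^4 ≡ 44 (mod 53)
4^13 ≡ 52 (mod 53)
4^26 ≡ 1 (mod 53) ✓
So ord_53(4) = 26.

26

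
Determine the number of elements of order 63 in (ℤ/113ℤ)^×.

φ(113) = 113 − 1 = 112 = 2^4 · 7.
Since (Z/113Z)^× is cyclic of order 112, the number of elements of order d is φ(d) when d | 112 and 0 otherwise.
63 does not divide 112, so no element of (Z/113Z)^× has order 63.

0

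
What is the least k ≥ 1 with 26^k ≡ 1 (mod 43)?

ord(26) | φ(43) = 43 − 1 = 42 = 2 · 3 · 7.
Divisors of 42: 1, 2, 3, 6, 7, 14, 21, 42.
Test each divisor d:
26^1 ≡ 26
26^2 ≡ 31
26^3 ≡ 32
26^6 ≡ 35
26^7 ≡ 7
26^14 ≡ 6
26^21 ≡ 42
26^42 ≡ 1
The smallest such exponent is 42, so the order of 26 is 42.

42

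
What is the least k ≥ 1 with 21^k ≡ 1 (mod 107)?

106

ord(21) | φ(107) = 107 − 1 = 106 = 2 · 53.
Divisors of 106: 1, 2, 53, 106.
Check 21^d mod 107 for each divisor in increasing order:
21^1 ≡ 21
21^2 ≡ 13
21^53 ≡ 106
21^106 ≡ 1
Therefore the multiplicative order of 21 modulo 107 is 106.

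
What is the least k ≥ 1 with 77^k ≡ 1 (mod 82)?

Since 77 ∈ (Z/82Z)^×, its order divides φ(82) = φ(2)·φ(41) = 1·40 = 40 = 2^3 · 5.
Divisors of 40: 1, 2, 4, 5, 8, 10, 20, 40.
Test each divisor d:
77^1 ≡ 77 (mod 82)
77^2 ≡ 25 (mod 82)
77^4 ≡ 51 (mod 82)
77^5 ≡ 73 (mod 82)
77^8 ≡ 59 (mod 82)
77^10 ≡ 81 (mod 82)
77^20 ≡ 1 (mod 82) ✓
Therefore the multiplicative order of 77 modulo 82 is 20.

20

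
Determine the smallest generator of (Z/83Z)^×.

2

φ(83) = 83 − 1 = 82 = 2 · 41.
Test candidates g = 2, 3, … against the prime factors q ∈ {2, 41} of φ(83): g is a generator iff g^(82/q) ≢ 1 for every such q.
g = 2: 2^41 ≡ 82; 2^2 ≡ 4 — none is 1, so 2 is a primitive root.
The smallest primitive root modulo 83 is 2.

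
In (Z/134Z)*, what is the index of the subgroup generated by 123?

The order of 123 must divide φ(134) = φ(2)·φ(67) = 1·66 = 66 = 2 · 3 · 11.
Divisors of 66: 1, 2, 3, 6, 11, 22, 33, 66.
Compute 123^d (mod 134) for the divisors d until we hit 1:
123^1 ≡ 123 (mod 134)
123^2 ≡ 121 (mod 134)
123^3 ≡ 9 (mod 134)
123^6 ≡ 81 (mod 134)
123^11 ≡ 37 (mod 134)
123^22 ≡ 29 (mod 134)
123^33 ≡ 1 (mod 134) ✓
The order of 123 is 33, so the subgroup it generates has 33 elements.
Index = |(Z/134Z)^×| / |⟨123⟩| = 66 / 33 = 2.

2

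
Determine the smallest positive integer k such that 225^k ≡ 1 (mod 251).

125

Since 225 ∈ (Z/251Z)^×, its order divides φ(251) = 251 − 1 = 250 = 2 · 5^3.
Divisors of 250: 1, 2, 5, 10, 25, 50, 125, 250.
Evaluate successive powers at the divisors of 250:
225^1 ≡ 225 (mod 251)
225^2 ≡ 174 (mod 251)
225^5 ≡ 211 (mod 251)
225^10 ≡ 94 (mod 251)
225^25 ≡ 219 (mod 251)
225^50 ≡ 20 (mod 251)
225^125 ≡ 1 (mod 251) ✓
Hence ord(225) = 125.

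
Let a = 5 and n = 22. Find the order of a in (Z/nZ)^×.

5

Since 5 ∈ (Z/22Z)^×, its order divides φ(22) = φ(2)·φ(11) = 1·10 = 10 = 2 · 5.
Divisors of 10: 1, 2, 5, 10.
Evaluate successive powers at the divisors of 10:
5^1 ≡ 5 (mod 22)
5^2 ≡ 3 (mod 22)
5^5 ≡ 1 (mod 22) ✓
So ord_22(5) = 5.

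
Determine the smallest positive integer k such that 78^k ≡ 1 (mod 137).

34

The order of 78 must divide φ(137) = 137 − 1 = 136 = 2^3 · 17.
Divisors of 136: 1, 2, 4, 8, 17, 34, 68, 136.
Compute 78^d (mod 137) for the divisors d until we hit 1:
78^1 ≡ 78
78^2 ≡ 56
78^4 ≡ 122
78^8 ≡ 88
78^17 ≡ 136
78^34 ≡ 1
So ord_137(78) = 34.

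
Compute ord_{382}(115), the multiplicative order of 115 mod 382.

95

The order of 115 must divide φ(382) = φ(2)·φ(191) = 1·190 = 190 = 2 · 5 · 19.
Divisors of 190: 1, 2, 5, 10, 19, 38, 95, 190.
Check 115^d mod 382 for each divisor in increasing order:
115^1 ≡ 115 (mod 382)
115^2 ≡ 237 (mod 382)
115^5 ≡ 197 (mod 382)
115^10 ≡ 227 (mod 382)
115^19 ≡ 375 (mod 382)
115^38 ≡ 49 (mod 382)
115^95 ≡ 1 (mod 382) ✓
So ord_382(115) = 95.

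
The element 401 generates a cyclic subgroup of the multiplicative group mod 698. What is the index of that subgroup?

3

By Lagrange's theorem, ord_698(401) divides φ(698) = φ(2)·φ(349) = 1·348 = 348 = 2^2 · 3 · 29.
Divisors of 348: 1, 2, 3, 4, 6, 12, 29, 58, 87, 116, 174, 348.
Evaluate successive powers at the divisors of 348:
401^1 ≡ 401 (mod 698)
401^2 ≡ 261 (mod 698)
401^3 ≡ 659 (mod 698)
401^4 ≡ 415 (mod 698)
401^6 ≡ 125 (mod 698)
401^12 ≡ 269 (mod 698)
401^29 ≡ 485 (mod 698)
401^58 ≡ 697 (mod 698)
401^87 ≡ 213 (mod 698)
401^116 ≡ 1 (mod 698) ✓
Thus |⟨401⟩| = ord(401) = 116.
[(Z/698Z)^× : ⟨401⟩] = 348/116 = 3.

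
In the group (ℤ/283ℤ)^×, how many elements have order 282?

92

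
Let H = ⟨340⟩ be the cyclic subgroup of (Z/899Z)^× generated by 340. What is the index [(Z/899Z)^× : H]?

30

Since 340 ∈ (Z/899Z)^×, its order divides φ(899) = φ(29·31) = (29−1)·(31−1) = 28·30 = 840 = 2^3 · 3 · 5 · 7.
Divisors of 840: 1, 2, 3, 4, 5, 6, 7, 8, 10, 12, 14, 15, 20, 21, 24, 28, 30, 35, 40, 42, 56, 60, 70, 84, 105, 120, 140, 168, 210, 280, 420, 840.
Compute 340^d (mod 899) for the divisors d until we hit 1:
340^1 ≡ 340 (mod 899)
340^2 ≡ 528 (mod 899)
340^3 ≡ 619 (mod 899)
340^4 ≡ 94 (mod 899)
340^5 ≡ 495 (mod 899)
340^6 ≡ 187 (mod 899)
340^7 ≡ 650 (mod 899)
340^8 ≡ 745 (mod 899)
340^10 ≡ 497 (mod 899)
340^12 ≡ 807 (mod 899)
340^14 ≡ 869 (mod 899)
340^15 ≡ 588 (mod 899)
340^20 ≡ 683 (mod 899)
340^21 ≡ 278 (mod 899)
340^24 ≡ 373 (mod 899)
340^28 ≡ 1 (mod 899) ✓
The order of 340 is 28, so the subgroup it generates has 28 elements.
[(Z/899Z)^× : ⟨340⟩] = 840/28 = 30.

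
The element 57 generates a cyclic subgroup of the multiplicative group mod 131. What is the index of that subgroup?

1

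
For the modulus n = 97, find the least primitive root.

φ(97) = 97 − 1 = 96 = 2^5 · 3.
g is a primitive root iff g^(96/q) ≢ 1 (mod 97) for each prime q ∈ {2, 3}.
g = 2: 2^48 ≡ 1 — hits 1, so not a primitive root.
g = 3: 3^48 ≡ 1 — hits 1, so not a primitive root.
g = 4: 4^48 ≡ 1 — hits 1, so not a primitive root.
g = 5: 5^48 ≡ 96; 5^32 ≡ 35 — none is 1, so 5 is a primitive root.
Hence the least primitive root of 97 is 5.

5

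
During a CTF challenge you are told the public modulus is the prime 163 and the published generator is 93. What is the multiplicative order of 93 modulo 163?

ord(93) | φ(163) = 163 − 1 = 162 = 2 · 3^4.
Divisors of 162: 1, 2, 3, 6, 9, 18, 27, 54, 81, 162.
Test each divisor d:
93^1 ≡ 93
93^2 ≡ 10
93^3 ≡ 115
93^6 ≡ 22
93^9 ≡ 85
93^18 ≡ 53
93^27 ≡ 104
93^54 ≡ 58
93^81 ≡ 1
Hence ord(93) = 81.

81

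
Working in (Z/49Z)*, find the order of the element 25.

21

ord(25) | φ(49) = φ(7^2) = 7·(7−1) = 42 = 2 · 3 · 7.
Divisors of 42: 1, 2, 3, 6, 7, 14, 21, 42.
Test each divisor d:
25^1 ≡ 25 (mod 49)
25^2 ≡ 37 (mod 49)
25^3 ≡ 43 (mod 49)
25^6 ≡ 36 (mod 49)
25^7 ≡ 18 (mod 49)
25^14 ≡ 30 (mod 49)
25^21 ≡ 1 (mod 49) ✓
The smallest such exponent is 21, so the order of 25 is 21.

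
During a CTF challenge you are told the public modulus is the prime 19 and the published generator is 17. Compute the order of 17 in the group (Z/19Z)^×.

9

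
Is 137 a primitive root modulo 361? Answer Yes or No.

φ(361) = φ(19^2) = 19·(19−1) = 342 = 2 · 3^2 · 19.
Test 137^(342/q) mod 361 for each prime factor q of 342:
137^171 ≡ 1 (mod 361)  [q = 2: ≡ 1 ✗]
137^114 ≡ 68 (mod 361)  [q = 3: ≢ 1 ✓]
137^18 ≡ 172 (mod 361)  [q = 19: ≢ 1 ✓]
Since 137^171 ≡ 1, the order of 137 divides 171 < 342, so 137 is not a primitive root.

No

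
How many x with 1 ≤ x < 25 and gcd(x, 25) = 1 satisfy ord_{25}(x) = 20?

8

φ(25) = φ(5^2) = 5·(5−1) = 20 = 2^2 · 5.
In a cyclic group of order 20, there are φ(d) elements of order d for each divisor d of 20, and zero for non-divisors.
20 = 2^2 · 5 divides 20, and φ(20) = 8.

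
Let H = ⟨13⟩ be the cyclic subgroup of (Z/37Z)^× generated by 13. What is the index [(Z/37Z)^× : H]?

1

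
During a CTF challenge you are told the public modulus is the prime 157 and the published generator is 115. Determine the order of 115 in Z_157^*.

39

ord(115) | φ(157) = 157 − 1 = 156 = 2^2 · 3 · 13.
Divisors of 156: 1, 2, 3, 4, 6, 12, 13, 26, 39, 52, 78, 156.
Test each divisor d:
115^1 ≡ 115 (mod 157)
115^2 ≡ 37 (mod 157)
115^3 ≡ 16 (mod 157)
115^4 ≡ 113 (mod 157)
115^6 ≡ 99 (mod 157)
115^12 ≡ 67 (mod 157)
115^13 ≡ 12 (mod 157)
115^26 ≡ 144 (mod 157)
115^39 ≡ 1 (mod 157) ✓
Hence ord(115) = 39.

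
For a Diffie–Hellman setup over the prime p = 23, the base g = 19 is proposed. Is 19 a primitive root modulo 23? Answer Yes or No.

Yes

φ(23) = 23 − 1 = 22 = 2 · 11.
It suffices to check that the order of 19 is not a proper divisor of 22: compute 19^(22/q) for q ∈ {2, 11}.
19^11 ≡ 22 (mod 23)  [q = 2: ≢ 1 ✓]
19^2 ≡ 16 (mod 23)  [q = 11: ≢ 1 ✓]
Every test exponent gives a nontrivial residue, hence 19 generates the full group.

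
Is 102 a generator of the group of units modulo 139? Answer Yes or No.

φ(139) = 139 − 1 = 138 = 2 · 3 · 23.
It suffices to check that the order of 102 is not a proper divisor of 138: compute 102^(138/q) for q ∈ {2, 3, 23}.
102^69 ≡ 138 (mod 139)  [q = 2: ≢ 1 ✓]
102^46 ≡ 42 (mod 139)  [q = 3: ≢ 1 ✓]
102^6 ≡ 52 (mod 139)  [q = 23: ≢ 1 ✓]
Every test exponent gives a nontrivial residue, hence 102 generates the full group.

Yes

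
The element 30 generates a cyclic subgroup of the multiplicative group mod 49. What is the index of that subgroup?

14

The order of 30 must divide φ(49) = φ(7^2) = 7·(7−1) = 42 = 2 · 3 · 7.
Divisors of 42: 1, 2, 3, 6, 7, 14, 21, 42.
Check 30^d mod 49 for each divisor in increasing order:
30^1 ≡ 30 (mod 49)
30^2 ≡ 18 (mod 49)
30^3 ≡ 1 (mod 49) ✓
So ord_49(30) = 3, hence |⟨30⟩| = 3.
The index is φ(49) / ord(30) = 42 / 3 = 14.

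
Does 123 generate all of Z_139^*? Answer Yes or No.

φ(139) = 139 − 1 = 138 = 2 · 3 · 23.
It suffices to check that the order of 123 is not a proper divisor of 138: compute 123^(138/q) for q ∈ {2, 3, 23}.
123^69 ≡ 138 (mod 139)  [q = 2: ≢ 1 ✓]
123^46 ≡ 96 (mod 139)  [q = 3: ≢ 1 ✓]
123^6 ≡ 55 (mod 139)  [q = 23: ≢ 1 ✓]
All checks pass, so 123 has order 138 and is a primitive root modulo 139.

Yes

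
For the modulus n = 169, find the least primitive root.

2

φ(169) = φ(13^2) = 13·(13−1) = 156 = 2^2 · 3 · 13.
Test candidates g = 2, 3, … against the prime factors q ∈ {2, 3, 13} of φ(169): g is a generator iff g^(156/q) ≢ 1 for every such q.
g = 2: 2^78 ≡ 168; 2^52 ≡ 146; 2^12 ≡ 40 — none is 1, so 2 is a primitive root.
The smallest primitive root modulo 169 is 2.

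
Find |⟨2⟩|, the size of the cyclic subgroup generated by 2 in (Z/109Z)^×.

36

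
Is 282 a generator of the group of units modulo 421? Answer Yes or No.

No

φ(421) = 421 − 1 = 420 = 2^2 · 3 · 5 · 7.
An element g generates (Z/421Z)^× iff g^(420/q) ≢ 1 (mod 421) for each prime q ∈ {2, 3, 5, 7}.
282^210 ≡ 1 (mod 421)  [q = 2: ≡ 1 ✗]
282^140 ≡ 1 (mod 421)  [q = 3: ≡ 1 ✗]
282^84 ≡ 354 (mod 421)  [q = 5: ≢ 1 ✓]
282^60 ≡ 152 (mod 421)  [q = 7: ≢ 1 ✓]
Since 282^210 ≡ 1, the order of 282 divides 210 < 420, so 282 is not a primitive root.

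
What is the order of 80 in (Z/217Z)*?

By Lagrange's theorem, ord_217(80) divides φ(217) = φ(7·31) = (7−1)·(31−1) = 6·30 = 180 = 2^2 · 3^2 · 5.
Divisors of 180: 1, 2, 3, 4, 5, 6, 9, 10, 12, 15, 18, 20, 30, 36, 45, 60, 90, 180.
Evaluate successive powers at the divisors of 180:
80^1 ≡ 80 (mod 217)
80^2 ≡ 107 (mod 217)
80^3 ≡ 97 (mod 217)
80^4 ≡ 165 (mod 217)
80^5 ≡ 180 (mod 217)
80^6 ≡ 78 (mod 217)
80^9 ≡ 188 (mod 217)
80^10 ≡ 67 (mod 217)
80^12 ≡ 8 (mod 217)
80^15 ≡ 125 (mod 217)
80^18 ≡ 190 (mod 217)
80^20 ≡ 149 (mod 217)
80^30 ≡ 1 (mod 217) ✓
The smallest such exponent is 30, so the order of 80 is 30.

30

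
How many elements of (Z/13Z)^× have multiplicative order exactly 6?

2

φ(13) = 13 − 1 = 12 = 2^2 · 3.
(Z/13Z)^× is cyclic (|G| = 12); a cyclic group of order m has exactly φ(d) elements of each order d | m, and none otherwise.
6 = 2 · 3 divides 12, and φ(6) = 2.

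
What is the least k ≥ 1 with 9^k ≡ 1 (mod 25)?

10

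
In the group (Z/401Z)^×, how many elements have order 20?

8

φ(401) = 401 − 1 = 400 = 2^4 · 5^2.
In a cyclic group of order 400, there are φ(d) elements of order d for each divisor d of 400, and zero for non-divisors.
20 = 2^2 · 5 divides 400, and φ(20) = 8.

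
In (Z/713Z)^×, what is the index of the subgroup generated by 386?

4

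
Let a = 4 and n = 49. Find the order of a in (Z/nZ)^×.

By Lagrange's theorem, ord_49(4) divides φ(49) = φ(7^2) = 7·(7−1) = 42 = 2 · 3 · 7.
Divisors of 42: 1, 2, 3, 6, 7, 14, 21, 42.
Compute 4^d (mod 49) for the divisors d until we hit 1:
4^1 ≡ 4 (mod 49)
4^2 ≡ 16 (mod 49)
4^3 ≡ 15 (mod 49)
4^6 ≡ 29 (mod 49)
4^7 ≡ 18 (mod 49)
4^14 ≡ 30 (mod 49)
4^21 ≡ 1 (mod 49) ✓
So ord_49(4) = 21.

21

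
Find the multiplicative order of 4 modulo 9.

The order of 4 must divide φ(9) = φ(3^2) = 3·(3−1) = 6 = 2 · 3.
Divisors of 6: 1, 2, 3, 6.
Test each divisor d:
4^1 ≡ 4 (mod 9)
4^2 ≡ 7 (mod 9)
4^3 ≡ 1 (mod 9) ✓
So ord_9(4) = 3.

3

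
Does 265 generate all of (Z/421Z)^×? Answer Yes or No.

φ(421) = 421 − 1 = 420 = 2^2 · 3 · 5 · 7.
Test 265^(420/q) mod 421 for each prime factor q of 420:
265^210 ≡ 420 (mod 421)  [q = 2: ≢ 1 ✓]
265^140 ≡ 400 (mod 421)  [q = 3: ≢ 1 ✓]
265^84 ≡ 252 (mod 421)  [q = 5: ≢ 1 ✓]
265^60 ≡ 1 (mod 421)  [q = 7: ≡ 1 ✗]
265^60 ≡ 1 shows ord(265) | 60, strictly less than φ(421); not a primitive root.

No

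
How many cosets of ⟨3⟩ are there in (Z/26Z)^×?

4

By Lagrange's theorem, ord_26(3) divides φ(26) = φ(2)·φ(13) = 1·12 = 12 = 2^2 · 3.
Divisors of 12: 1, 2, 3, 4, 6, 12.
Check 3^d mod 26 for each divisor in increasing order:
3^1 ≡ 3 (mod 26)
3^2 ≡ 9 (mod 26)
3^3 ≡ 1 (mod 26) ✓
Thus |⟨3⟩| = ord(3) = 3.
The index is φ(26) / ord(3) = 12 / 3 = 4.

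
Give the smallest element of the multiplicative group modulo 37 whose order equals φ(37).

φ(37) = 37 − 1 = 36 = 2^2 · 3^2.
g is a primitive root iff g^(36/q) ≢ 1 (mod 37) for each prime q ∈ {2, 3}.
g = 2: 2^18 ≡ 36; 2^12 ≡ 26 — none is 1, so 2 is a primitive root.
The smallest primitive root modulo 37 is 2.

2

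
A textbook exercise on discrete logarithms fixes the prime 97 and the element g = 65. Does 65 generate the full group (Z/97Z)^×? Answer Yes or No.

No

φ(97) = 97 − 1 = 96 = 2^5 · 3.
Test 65^(96/q) mod 97 for each prime factor q of 96:
65^48 ≡ 1 (mod 97)  [q = 2: ≡ 1 ✗]
65^32 ≡ 61 (mod 97)  [q = 3: ≢ 1 ✓]
The check at q = 2 fails, so 65 generates a proper subgroup.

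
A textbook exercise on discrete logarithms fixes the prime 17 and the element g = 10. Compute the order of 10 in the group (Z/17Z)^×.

Since 10 ∈ (Z/17Z)^×, its order divides φ(17) = 17 − 1 = 16 = 2^4.
Divisors of 16: 1, 2, 4, 8, 16.
Evaluate successive powers at the divisors of 16:
10^1 ≡ 10 (mod 17)
10^2 ≡ 15 (mod 17)
10^4 ≡ 4 (mod 17)
10^8 ≡ 16 (mod 17)
10^16 ≡ 1 (mod 17) ✓
Hence ord(10) = 16.

16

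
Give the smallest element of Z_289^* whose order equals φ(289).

3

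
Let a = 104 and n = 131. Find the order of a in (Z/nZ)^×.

130

The order of 104 must divide φ(131) = 131 − 1 = 130 = 2 · 5 · 13.
Divisors of 130: 1, 2, 5, 10, 13, 26, 65, 130.
Check 104^d mod 131 for each divisor in increasing order:
104^1 ≡ 104 (mod 131)
104^2 ≡ 74 (mod 131)
104^5 ≡ 47 (mod 131)
104^10 ≡ 113 (mod 131)
104^13 ≡ 70 (mod 131)
104^26 ≡ 53 (mod 131)
104^65 ≡ 130 (mod 131)
104^130 ≡ 1 (mod 131) ✓
Hence ord(104) = 130.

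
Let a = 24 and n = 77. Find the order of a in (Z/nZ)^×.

30

Since 24 ∈ (Z/77Z)^×, its order divides φ(77) = φ(7·11) = (7−1)·(11−1) = 6·10 = 60 = 2^2 · 3 · 5.
Divisors of 60: 1, 2, 3, 4, 5, 6, 10, 12, 15, 20, 30, 60.
Test each divisor d:
24^1 ≡ 24
24^2 ≡ 37
24^3 ≡ 41
24^4 ≡ 60
24^5 ≡ 54
24^6 ≡ 64
24^10 ≡ 67
24^12 ≡ 15
24^15 ≡ 76
24^20 ≡ 23
24^30 ≡ 1
The smallest such exponent is 30, so the order of 24 is 30.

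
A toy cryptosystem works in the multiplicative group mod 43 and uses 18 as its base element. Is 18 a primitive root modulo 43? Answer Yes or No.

φ(43) = 43 − 1 = 42 = 2 · 3 · 7.
18 is a primitive root mod 43 iff 18^(φ(43)/q) ≢ 1 for every prime q | φ(43), i.e. q ∈ {2, 3, 7}.
18^21 ≡ 42 (mod 43)  [q = 2: ≢ 1 ✓]
18^14 ≡ 6 (mod 43)  [q = 3: ≢ 1 ✓]
18^6 ≡ 41 (mod 43)  [q = 7: ≢ 1 ✓]
Every test exponent gives a nontrivial residue, hence 18 generates the full group.

Yes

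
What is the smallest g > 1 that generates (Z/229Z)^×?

φ(229) = 229 − 1 = 228 = 2^2 · 3 · 19.
g is a primitive root iff g^(228/q) ≢ 1 (mod 229) for each prime q ∈ {2, 3, 19}.
g = 2: 2^114 ≡ 228; 2^76 ≡ 1 — hits 1, so not a primitive root.
g = 3: 3^114 ≡ 1 — hits 1, so not a primitive root.
g = 4: 4^114 ≡ 1 — hits 1, so not a primitive root.
g = 5: 5^114 ≡ 1 — hits 1, so not a primitive root.
g = 6: 6^114 ≡ 228; 6^76 ≡ 134; 6^12 ≡ 165 — none is 1, so 6 is a primitive root.
Hence the least primitive root of 229 is 6.

6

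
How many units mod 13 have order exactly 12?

φ(13) = 13 − 1 = 12 = 2^2 · 3.
In a cyclic group of order 12, there are φ(d) elements of order d for each divisor d of 12, and zero for non-divisors.
12 = 2^2 · 3 divides 12, and φ(12) = 4.

4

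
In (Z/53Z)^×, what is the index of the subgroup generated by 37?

2

By Lagrange's theorem, ord_53(37) divides φ(53) = 53 − 1 = 52 = 2^2 · 13.
Divisors of 52: 1, 2, 4, 13, 26, 52.
Evaluate successive powers at the divisors of 52:
37^1 ≡ 37 (mod 53)
37^2 ≡ 44 (mod 53)
37^4 ≡ 28 (mod 53)
37^13 ≡ 52 (mod 53)
37^26 ≡ 1 (mod 53) ✓
The order of 37 is 26, so the subgroup it generates has 26 elements.
Index = |(Z/53Z)^×| / |⟨37⟩| = 52 / 26 = 2.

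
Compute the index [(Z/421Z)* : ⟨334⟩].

1

ord(334) | φ(421) = 421 − 1 = 420 = 2^2 · 3 · 5 · 7.
Divisors of 420: 1, 2, 3, 4, 5, 6, 7, 10, 12, 14, 15, 20, 21, 28, 30, 35, 42, 60, 70, 84, 105, 140, 210, 420.
Check 334^d mod 421 for each divisor in increasing order:
334^1 ≡ 334 (mod 421)
334^2 ≡ 412 (mod 421)
334^3 ≡ 362 (mod 421)
334^4 ≡ 81 (mod 421)
334^5 ≡ 110 (mod 421)
334^6 ≡ 113 (mod 421)
334^7 ≡ 273 (mod 421)
334^10 ≡ 312 (mod 421)
334^12 ≡ 139 (mod 421)
334^14 ≡ 12 (mod 421)
334^15 ≡ 219 (mod 421)
334^20 ≡ 93 (mod 421)
334^21 ≡ 329 (mod 421)
334^28 ≡ 144 (mod 421)
334^30 ≡ 388 (mod 421)
334^35 ≡ 159 (mod 421)
334^42 ≡ 44 (mod 421)
334^60 ≡ 247 (mod 421)
334^70 ≡ 21 (mod 421)
334^84 ≡ 252 (mod 421)
334^105 ≡ 392 (mod 421)
334^140 ≡ 20 (mod 421)
334^210 ≡ 420 (mod 421)
334^420 ≡ 1 (mod 421) ✓
The order of 334 is 420, so the subgroup it generates has 420 elements.
Index = |(Z/421Z)^×| / |⟨334⟩| = 420 / 420 = 1.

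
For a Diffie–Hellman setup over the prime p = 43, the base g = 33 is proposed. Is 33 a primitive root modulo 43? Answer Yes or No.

Yes

φ(43) = 43 − 1 = 42 = 2 · 3 · 7.
33 is a primitive root mod 43 iff 33^(φ(43)/q) ≢ 1 for every prime q | φ(43), i.e. q ∈ {2, 3, 7}.
33^21 ≡ 42 (mod 43)  [q = 2: ≢ 1 ✓]
33^14 ≡ 36 (mod 43)  [q = 3: ≢ 1 ✓]
33^6 ≡ 35 (mod 43)  [q = 7: ≢ 1 ✓]
None equal 1, so ord_43(33) = 42: 33 is a primitive root.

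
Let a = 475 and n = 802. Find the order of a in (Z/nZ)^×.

400

By Lagrange's theorem, ord_802(475) divides φ(802) = φ(2)·φ(401) = 1·400 = 400 = 2^4 · 5^2.
Divisors of 400: 1, 2, 4, 5, 8, 10, 16, 20, 25, 40, 50, 80, 100, 200, 400.
Evaluate successive powers at the divisors of 400:
475^1 ≡ 475 (mod 802)
475^2 ≡ 263 (mod 802)
475^4 ≡ 197 (mod 802)
475^5 ≡ 543 (mod 802)
475^8 ≡ 313 (mod 802)
475^10 ≡ 515 (mod 802)
475^16 ≡ 125 (mod 802)
475^20 ≡ 565 (mod 802)
475^25 ≡ 431 (mod 802)
475^40 ≡ 29 (mod 802)
475^50 ≡ 499 (mod 802)
475^80 ≡ 39 (mod 802)
475^100 ≡ 381 (mod 802)
475^200 ≡ 801 (mod 802)
475^400 ≡ 1 (mod 802) ✓
So ord_802(475) = 400.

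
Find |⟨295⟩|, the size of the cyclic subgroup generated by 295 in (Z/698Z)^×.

348

Since 295 ∈ (Z/698Z)^×, its order divides φ(698) = φ(2)·φ(349) = 1·348 = 348 = 2^2 · 3 · 29.
Divisors of 348: 1, 2, 3, 4, 6, 12, 29, 58, 87, 116, 174, 348.
Compute 295^d (mod 698) for the divisors d until we hit 1:
295^1 ≡ 295 (mod 698)
295^2 ≡ 473 (mod 698)
295^3 ≡ 633 (mod 698)
295^4 ≡ 369 (mod 698)
295^6 ≡ 37 (mod 698)
295^12 ≡ 671 (mod 698)
295^29 ≡ 373 (mod 698)
295^58 ≡ 227 (mod 698)
295^87 ≡ 213 (mod 698)
295^116 ≡ 575 (mod 698)
295^174 ≡ 697 (mod 698)
295^348 ≡ 1 (mod 698) ✓
Therefore the multiplicative order of 295 modulo 698 is 348.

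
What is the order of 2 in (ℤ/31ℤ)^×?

5

By Lagrange's theorem, ord_31(2) divides φ(31) = 31 − 1 = 30 = 2 · 3 · 5.
Divisors of 30: 1, 2, 3, 5, 6, 10, 15, 30.
Test each divisor d:
2^1 ≡ 2 (mod 31)
2^2 ≡ 4 (mod 31)
2^3 ≡ 8 (mod 31)
2^5 ≡ 1 (mod 31) ✓
So ord_31(2) = 5.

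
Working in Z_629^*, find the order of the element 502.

ord(502) | φ(629) = φ(17·37) = (17−1)·(37−1) = 16·36 = 576 = 2^6 · 3^2.
Divisors of 576: 1, 2, 3, 4, 6, 8, 9, 12, 16, 18, 24, 32, 36, 48, 64, 72, 96, 144, 192, 288, 576.
Check 502^d mod 629 for each divisor in increasing order:
502^1 ≡ 502 (mod 629)
502^2 ≡ 404 (mod 629)
502^3 ≡ 270 (mod 629)
502^4 ≡ 305 (mod 629)
502^6 ≡ 565 (mod 629)
502^8 ≡ 562 (mod 629)
502^9 ≡ 332 (mod 629)
502^12 ≡ 322 (mod 629)
502^16 ≡ 86 (mod 629)
502^18 ≡ 149 (mod 629)
502^24 ≡ 528 (mod 629)
502^32 ≡ 477 (mod 629)
502^36 ≡ 186 (mod 629)
502^48 ≡ 137 (mod 629)
502^64 ≡ 460 (mod 629)
502^72 ≡ 1 (mod 629) ✓
Therefore the multiplicative order of 502 modulo 629 is 72.

72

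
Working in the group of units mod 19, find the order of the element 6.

9

By Lagrange's theorem, ord_19(6) divides φ(19) = 19 − 1 = 18 = 2 · 3^2.
Divisors of 18: 1, 2, 3, 6, 9, 18.
Test each divisor d:
6^1 ≡ 6
6^2 ≡ 17
6^3 ≡ 7
6^6 ≡ 11
6^9 ≡ 1
The smallest such exponent is 9, so the order of 6 is 9.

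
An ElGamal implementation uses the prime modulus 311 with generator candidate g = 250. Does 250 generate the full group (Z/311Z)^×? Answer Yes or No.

φ(311) = 311 − 1 = 310 = 2 · 5 · 31.
An element g generates (Z/311Z)^× iff g^(310/q) ≢ 1 (mod 311) for each prime q ∈ {2, 5, 31}.
250^155 ≡ 1 (mod 311)  [q = 2: ≡ 1 ✗]
250^62 ≡ 1 (mod 311)  [q = 5: ≡ 1 ✗]
250^10 ≡ 47 (mod 311)  [q = 31: ≢ 1 ✓]
The check at q = 2 fails, so 250 generates a proper subgroup.

No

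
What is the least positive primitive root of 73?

5

φ(73) = 73 − 1 = 72 = 2^3 · 3^2.
g is a primitive root iff g^(72/q) ≢ 1 (mod 73) for each prime q ∈ {2, 3}.
g = 2: 2^36 ≡ 1 — hits 1, so not a primitive root.
g = 3: 3^36 ≡ 1 — hits 1, so not a primitive root.
g = 4: 4^36 ≡ 1 — hits 1, so not a primitive root.
g = 5: 5^36 ≡ 72; 5^24 ≡ 8 — none is 1, so 5 is a primitive root.
Hence the least primitive root of 73 is 5.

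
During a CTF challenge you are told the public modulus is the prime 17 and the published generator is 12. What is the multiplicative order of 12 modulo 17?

ord(12) | φ(17) = 17 − 1 = 16 = 2^4.
Divisors of 16: 1, 2, 4, 8, 16.
Evaluate successive powers at the divisors of 16:
12^1 ≡ 12 (mod 17)
12^2 ≡ 8 (mod 17)
12^4 ≡ 13 (mod 17)
12^8 ≡ 16 (mod 17)
12^16 ≡ 1 (mod 17) ✓
The smallest such exponent is 16, so the order of 12 is 16.

16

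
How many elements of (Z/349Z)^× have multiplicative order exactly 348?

112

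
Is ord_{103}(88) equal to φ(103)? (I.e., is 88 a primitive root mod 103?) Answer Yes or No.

Yes

φ(103) = 103 − 1 = 102 = 2 · 3 · 17.
Test 88^(102/q) mod 103 for each prime factor q of 102:
88^51 ≡ 102 (mod 103)  [q = 2: ≢ 1 ✓]
88^34 ≡ 56 (mod 103)  [q = 3: ≢ 1 ✓]
88^6 ≡ 61 (mod 103)  [q = 17: ≢ 1 ✓]
None equal 1, so ord_103(88) = 102: 88 is a primitive root.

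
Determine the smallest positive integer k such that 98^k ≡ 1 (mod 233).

58

Since 98 ∈ (Z/233Z)^×, its order divides φ(233) = 233 − 1 = 232 = 2^3 · 29.
Divisors of 232: 1, 2, 4, 8, 29, 58, 116, 232.
Compute 98^d (mod 233) for the divisors d until we hit 1:
98^1 ≡ 98 (mod 233)
98^2 ≡ 51 (mod 233)
98^4 ≡ 38 (mod 233)
98^8 ≡ 46 (mod 233)
98^29 ≡ 232 (mod 233)
98^58 ≡ 1 (mod 233) ✓
Hence ord(98) = 58.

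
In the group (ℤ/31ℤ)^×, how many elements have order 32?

0

φ(31) = 31 − 1 = 30 = 2 · 3 · 5.
(Z/31Z)^× is cyclic (|G| = 30); a cyclic group of order m has exactly φ(d) elements of each order d | m, and none otherwise.
Here 30 is not a multiple of 32, so there are no elements of order 32.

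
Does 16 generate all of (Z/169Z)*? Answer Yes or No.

φ(169) = φ(13^2) = 13·(13−1) = 156 = 2^2 · 3 · 13.
16 is a primitive root mod 169 iff 16^(φ(169)/q) ≢ 1 for every prime q | φ(169), i.e. q ∈ {2, 3, 13}.
16^78 ≡ 1 (mod 169)  [q = 2: ≡ 1 ✗]
16^52 ≡ 146 (mod 169)  [q = 3: ≢ 1 ✓]
16^12 ≡ 157 (mod 169)  [q = 13: ≢ 1 ✓]
Since 16^78 ≡ 1, the order of 16 divides 78 < 156, so 16 is not a primitive root.

No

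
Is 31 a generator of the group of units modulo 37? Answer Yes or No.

φ(37) = 37 − 1 = 36 = 2^2 · 3^2.
31 is a primitive root mod 37 iff 31^(φ(37)/q) ≢ 1 for every prime q | φ(37), i.e. q ∈ {2, 3}.
31^18 ≡ 36 (mod 37)  [q = 2: ≢ 1 ✓]
31^12 ≡ 1 (mod 37)  [q = 3: ≡ 1 ✗]
Since 31^12 ≡ 1, the order of 31 divides 12 < 36, so 31 is not a primitive root.

No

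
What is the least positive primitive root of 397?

φ(397) = 397 − 1 = 396 = 2^2 · 3^2 · 11.
Test candidates g = 2, 3, … against the prime factors q ∈ {2, 3, 11} of φ(397): g is a generator iff g^(396/q) ≢ 1 for every such q.
g = 2: 2^198 ≡ 396; 2^132 ≡ 1 — hits 1, so not a primitive root.
g = 3: 3^198 ≡ 1 — hits 1, so not a primitive root.
g = 4: 4^198 ≡ 1 — hits 1, so not a primitive root.
g = 5: 5^198 ≡ 396; 5^132 ≡ 362; 5^36 ≡ 290 — none is 1, so 5 is a primitive root.
Hence the least primitive root of 397 is 5.

5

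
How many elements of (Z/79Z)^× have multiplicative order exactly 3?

φ(79) = 79 − 1 = 78 = 2 · 3 · 13.
Since (Z/79Z)^× is cyclic of order 78, the number of elements of order d is φ(d) when d | 78 and 0 otherwise.
3 | 78, and φ(3) = 3 − 1 = 2.

2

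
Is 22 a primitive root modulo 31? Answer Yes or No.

φ(31) = 31 − 1 = 30 = 2 · 3 · 5.
An element g generates (Z/31Z)^× iff g^(30/q) ≢ 1 (mod 31) for each prime q ∈ {2, 3, 5}.
22^15 ≡ 30 (mod 31)  [q = 2: ≢ 1 ✓]
22^10 ≡ 5 (mod 31)  [q = 3: ≢ 1 ✓]
22^6 ≡ 8 (mod 31)  [q = 5: ≢ 1 ✓]
All checks pass, so 22 has order 30 and is a primitive root modulo 31.

Yes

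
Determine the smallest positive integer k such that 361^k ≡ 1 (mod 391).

44

The order of 361 must divide φ(391) = φ(17·23) = (17−1)·(23−1) = 16·22 = 352 = 2^5 · 11.
Divisors of 352: 1, 2, 4, 8, 11, 16, 22, 32, 44, 88, 176, 352.
Compute 361^d (mod 391) for the divisors d until we hit 1:
361^1 ≡ 361 (mod 391)
361^2 ≡ 118 (mod 391)
361^4 ≡ 239 (mod 391)
361^8 ≡ 35 (mod 391)
361^11 ≡ 47 (mod 391)
361^16 ≡ 52 (mod 391)
361^22 ≡ 254 (mod 391)
361^32 ≡ 358 (mod 391)
361^44 ≡ 1 (mod 391) ✓
Therefore the multiplicative order of 361 modulo 391 is 44.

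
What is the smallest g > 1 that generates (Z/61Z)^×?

2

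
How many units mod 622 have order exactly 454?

0

φ(622) = φ(2)·φ(311) = 1·310 = 310 = 2 · 5 · 31.
(Z/622Z)^× is cyclic (|G| = 310); a cyclic group of order m has exactly φ(d) elements of each order d | m, and none otherwise.
Since 454 ∤ 310, the count is 0.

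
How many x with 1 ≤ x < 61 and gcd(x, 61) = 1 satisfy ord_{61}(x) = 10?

φ(61) = 61 − 1 = 60 = 2^2 · 3 · 5.
In a cyclic group of order 60, there are φ(d) elements of order d for each divisor d of 60, and zero for non-divisors.
10 = 2 · 5 divides 60, and φ(10) = 4.

4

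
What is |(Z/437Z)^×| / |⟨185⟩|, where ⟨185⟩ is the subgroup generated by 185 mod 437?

22

ord(185) | φ(437) = φ(19·23) = (19−1)·(23−1) = 18·22 = 396 = 2^2 · 3^2 · 11.
Divisors of 396: 1, 2, 3, 4, 6, 9, 11, 12, 18, 22, 33, 36, 44, 66, 99, 132, 198, 396.
Compute 185^d (mod 437) for the divisors d until we hit 1:
185^1 ≡ 185
185^2 ≡ 139
185^3 ≡ 369
185^4 ≡ 93
185^6 ≡ 254
185^9 ≡ 208
185^11 ≡ 70
185^12 ≡ 277
185^18 ≡ 1
So ord_437(185) = 18, hence |⟨185⟩| = 18.
[(Z/437Z)^× : ⟨185⟩] = 396/18 = 22.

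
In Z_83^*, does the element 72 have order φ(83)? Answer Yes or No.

φ(83) = 83 − 1 = 82 = 2 · 41.
Test 72^(82/q) mod 83 for each prime factor q of 82:
72^41 ≡ 82 (mod 83)  [q = 2: ≢ 1 ✓]
72^2 ≡ 38 (mod 83)  [q = 41: ≢ 1 ✓]
None equal 1, so ord_83(72) = 82: 72 is a primitive root.

Yes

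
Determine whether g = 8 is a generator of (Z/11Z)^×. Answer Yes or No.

φ(11) = 11 − 1 = 10 = 2 · 5.
An element g generates (Z/11Z)^× iff g^(10/q) ≢ 1 (mod 11) for each prime q ∈ {2, 5}.
8^5 ≡ 10 (mod 11)  [q = 2: ≢ 1 ✓]
8^2 ≡ 9 (mod 11)  [q = 5: ≢ 1 ✓]
None equal 1, so ord_11(8) = 10: 8 is a primitive root.

Yes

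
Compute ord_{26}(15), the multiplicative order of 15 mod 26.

Since 15 ∈ (Z/26Z)^×, its order divides φ(26) = φ(2)·φ(13) = 1·12 = 12 = 2^2 · 3.
Divisors of 12: 1, 2, 3, 4, 6, 12.
Test each divisor d:
15^1 ≡ 15
15^2 ≡ 17
15^3 ≡ 21
15^4 ≡ 3
15^6 ≡ 25
15^12 ≡ 1
Hence ord(15) = 12.

12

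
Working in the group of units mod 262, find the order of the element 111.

By Lagrange's theorem, ord_262(111) divides φ(262) = φ(2)·φ(131) = 1·130 = 130 = 2 · 5 · 13.
Divisors of 130: 1, 2, 5, 10, 13, 26, 65, 130.
Check 111^d mod 262 for each divisor in increasing order:
111^1 ≡ 111 (mod 262)
111^2 ≡ 7 (mod 262)
111^5 ≡ 199 (mod 262)
111^10 ≡ 39 (mod 262)
111^13 ≡ 173 (mod 262)
111^26 ≡ 61 (mod 262)
111^65 ≡ 261 (mod 262)
111^130 ≡ 1 (mod 262) ✓
The smallest such exponent is 130, so the order of 111 is 130.

130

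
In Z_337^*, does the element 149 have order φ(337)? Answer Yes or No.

φ(337) = 337 − 1 = 336 = 2^4 · 3 · 7.
Test 149^(336/q) mod 337 for each prime factor q of 336:
149^168 ≡ 1 (mod 337)  [q = 2: ≡ 1 ✗]
149^112 ≡ 208 (mod 337)  [q = 3: ≢ 1 ✓]
149^48 ≡ 8 (mod 337)  [q = 7: ≢ 1 ✓]
149^168 ≡ 1 shows ord(149) | 168, strictly less than φ(337); not a primitive root.

No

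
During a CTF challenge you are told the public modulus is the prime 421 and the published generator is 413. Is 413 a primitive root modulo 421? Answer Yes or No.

No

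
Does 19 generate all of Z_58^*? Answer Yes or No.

Yes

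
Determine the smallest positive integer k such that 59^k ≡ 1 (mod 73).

Since 59 ∈ (Z/73Z)^×, its order divides φ(73) = 73 − 1 = 72 = 2^3 · 3^2.
Divisors of 72: 1, 2, 3, 4, 6, 8, 9, 12, 18, 24, 36, 72.
Compute 59^d (mod 73) for the divisors d until we hit 1:
59^1 ≡ 59 (mod 73)
59^2 ≡ 50 (mod 73)
59^3 ≡ 30 (mod 73)
59^4 ≡ 18 (mod 73)
59^6 ≡ 24 (mod 73)
59^8 ≡ 32 (mod 73)
59^9 ≡ 63 (mod 73)
59^12 ≡ 65 (mod 73)
59^18 ≡ 27 (mod 73)
59^24 ≡ 64 (mod 73)
59^36 ≡ 72 (mod 73)
59^72 ≡ 1 (mod 73) ✓
Therefore the multiplicative order of 59 modulo 73 is 72.

72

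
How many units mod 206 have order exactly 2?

φ(206) = φ(2)·φ(103) = 1·102 = 102 = 2 · 3 · 17.
In a cyclic group of order 102, there are φ(d) elements of order d for each divisor d of 102, and zero for non-divisors.
2 | 102, and φ(2) = 2 − 1 = 1.

1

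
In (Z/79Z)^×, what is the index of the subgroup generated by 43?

The order of 43 must divide φ(79) = 79 − 1 = 78 = 2 · 3 · 13.
Divisors of 78: 1, 2, 3, 6, 13, 26, 39, 78.
Test each divisor d:
43^1 ≡ 43
43^2 ≡ 32
43^3 ≡ 33
43^6 ≡ 62
43^13 ≡ 24
43^26 ≡ 23
43^39 ≡ 78
43^78 ≡ 1
The order of 43 is 78, so the subgroup it generates has 78 elements.
Index = |(Z/79Z)^×| / |⟨43⟩| = 78 / 78 = 1.

1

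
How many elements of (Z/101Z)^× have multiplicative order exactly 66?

0

φ(101) = 101 − 1 = 100 = 2^2 · 5^2.
Since (Z/101Z)^× is cyclic of order 100, the number of elements of order d is φ(d) when d | 100 and 0 otherwise.
66 does not divide 100, so no element of (Z/101Z)^× has order 66.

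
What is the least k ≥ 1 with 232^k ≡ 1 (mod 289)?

272

The order of 232 must divide φ(289) = φ(17^2) = 17·(17−1) = 272 = 2^4 · 17.
Divisors of 272: 1, 2, 4, 8, 16, 17, 34, 68, 136, 272.
Test each divisor d:
232^1 ≡ 232
232^2 ≡ 70
232^4 ≡ 276
232^8 ≡ 169
232^16 ≡ 239
232^17 ≡ 249
232^34 ≡ 155
232^68 ≡ 38
232^136 ≡ 288
232^272 ≡ 1
Hence ord(232) = 272.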